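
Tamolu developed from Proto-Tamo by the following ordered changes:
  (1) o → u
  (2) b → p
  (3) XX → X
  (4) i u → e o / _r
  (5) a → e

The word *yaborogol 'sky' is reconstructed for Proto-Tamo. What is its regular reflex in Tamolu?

Tamolu: start from *yaborogol.
  rule 1 (vowel merger): yaborogol → yaburugul
  rule 2 (unconditioned shift): yaburugul → yapurugul
  rule 3: no change — yapurugul
  rule 4 (pre-rhotic lowering): yapurugul → yaporugul
  rule 5 (vowel merger): yaporugul → yeporugul
  ⇒ Tamolu yeporugul

yeporugul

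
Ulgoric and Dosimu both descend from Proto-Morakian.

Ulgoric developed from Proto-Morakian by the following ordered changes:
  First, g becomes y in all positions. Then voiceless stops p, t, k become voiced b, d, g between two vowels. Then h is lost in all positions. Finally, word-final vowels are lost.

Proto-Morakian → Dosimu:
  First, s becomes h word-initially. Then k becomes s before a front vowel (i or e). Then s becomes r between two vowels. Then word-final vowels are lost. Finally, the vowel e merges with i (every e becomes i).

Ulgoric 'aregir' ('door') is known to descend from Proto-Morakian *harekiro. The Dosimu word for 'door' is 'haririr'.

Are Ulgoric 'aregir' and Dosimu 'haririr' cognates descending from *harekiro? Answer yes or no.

Derive the expected Dosimu reflex of *harekiro:
Dosimu: *harekiro
  harekiro (rule 1 does not apply)
  harekiro → haresiro   [palatalisation]
  haresiro → hareriro   [rhotacism]
  hareriro → harerir   [apocope]
  harerir → haririr   [vowel merger]
  giving Dosimu haririr.
Dosimu 'haririr' matches the regular reflex exactly, so the pair is cognate.

yes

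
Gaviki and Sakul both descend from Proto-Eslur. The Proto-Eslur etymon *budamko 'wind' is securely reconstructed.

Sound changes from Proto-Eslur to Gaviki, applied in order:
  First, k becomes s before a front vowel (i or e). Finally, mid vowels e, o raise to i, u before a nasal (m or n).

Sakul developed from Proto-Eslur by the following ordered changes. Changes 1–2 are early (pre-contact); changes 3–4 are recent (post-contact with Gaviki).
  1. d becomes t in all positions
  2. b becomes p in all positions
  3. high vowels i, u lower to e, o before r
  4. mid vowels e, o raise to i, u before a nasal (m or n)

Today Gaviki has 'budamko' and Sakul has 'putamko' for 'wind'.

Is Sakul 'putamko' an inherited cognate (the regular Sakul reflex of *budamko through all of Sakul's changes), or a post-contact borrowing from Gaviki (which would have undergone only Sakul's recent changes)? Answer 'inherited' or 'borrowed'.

If inherited, *budamko would pass through all of Sakul's changes:
Sakul: start from *budamko.
  rule 1 (unconditioned shift): budamko → butamko
  rule 2 (unconditioned shift): butamko → putamko
  rule 3: no change — putamko
  rule 4: no change — putamko
  ⇒ Sakul putamko
If borrowed from Gaviki 'budamko' after the early changes, it would undergo only the recent ones:
  rule 3 (pre-rhotic lowering): no change (budamko)
  rule 4 (pre-nasal raising): no change (budamko)
  ⇒ as a loan: budamko
Sakul 'putamko' matches the inherited outcome exactly, so it is an inherited cognate, not a loan.

inherited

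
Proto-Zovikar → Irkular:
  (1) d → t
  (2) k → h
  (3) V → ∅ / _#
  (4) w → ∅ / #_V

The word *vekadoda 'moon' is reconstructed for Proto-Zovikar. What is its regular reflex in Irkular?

vehatot

Irkular: start from *vekadoda.
  rule 1 (unconditioned shift): vekadoda → vekatota
  rule 2 (unconditioned shift): vekatota → vehatota
  rule 3 (apocope): vehatota → vehatot
  rule 4: no change — vehatot
  ⇒ Irkular vehatot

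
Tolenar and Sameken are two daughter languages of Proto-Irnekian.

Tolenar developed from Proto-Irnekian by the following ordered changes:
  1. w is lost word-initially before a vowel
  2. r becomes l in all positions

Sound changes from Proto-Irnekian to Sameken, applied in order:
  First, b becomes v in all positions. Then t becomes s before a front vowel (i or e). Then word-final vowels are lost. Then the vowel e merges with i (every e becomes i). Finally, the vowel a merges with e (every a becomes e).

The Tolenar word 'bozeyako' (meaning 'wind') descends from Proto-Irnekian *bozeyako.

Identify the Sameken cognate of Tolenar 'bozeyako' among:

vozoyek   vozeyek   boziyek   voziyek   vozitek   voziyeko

Sameken: *bozeyako
  bozeyako → vozeyako   [unconditioned shift]
  vozeyako (rule 2 does not apply)
  vozeyako → vozeyak   [apocope]
  vozeyak → voziyak   [vowel merger]
  voziyak → voziyek   [vowel merger]
  giving Sameken voziyek.
Among the options, 'voziyek' alone shows every Sameken change applied in order.

voziyek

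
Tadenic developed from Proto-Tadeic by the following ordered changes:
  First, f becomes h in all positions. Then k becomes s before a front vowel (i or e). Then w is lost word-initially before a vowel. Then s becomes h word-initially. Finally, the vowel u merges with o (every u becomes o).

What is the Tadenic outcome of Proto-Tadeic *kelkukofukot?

Tadenic: start from *kelkukofukot.
  rule 1 (unconditioned shift): kelkukofukot → kelkukohukot
  rule 2 (palatalisation): kelkukohukot → selkukohukot
  rule 3: no change — selkukohukot
  rule 4 (debuccalisation): selkukohukot → helkukohukot
  rule 5 (vowel merger): helkukohukot → helkokohokot
  ⇒ Tadenic helkokohokot

helkokohokot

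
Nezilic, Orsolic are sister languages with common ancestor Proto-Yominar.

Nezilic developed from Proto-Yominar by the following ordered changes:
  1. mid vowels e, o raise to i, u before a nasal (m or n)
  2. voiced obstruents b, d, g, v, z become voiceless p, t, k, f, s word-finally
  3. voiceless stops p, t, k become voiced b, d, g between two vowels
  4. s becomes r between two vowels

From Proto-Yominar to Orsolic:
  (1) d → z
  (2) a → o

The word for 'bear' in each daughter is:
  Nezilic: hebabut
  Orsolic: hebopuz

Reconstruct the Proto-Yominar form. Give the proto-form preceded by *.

*hebapud

Position 7: Nezilic has t, Orsolic has z. Taking the neighbouring segments as reconstructed: Nezilic t could go back to *t or *d; Orsolic z could go back to *d or *z — the one source consistent with every daughter is *d.
Position 5: Nezilic has b, Orsolic has p. Orsolic preserves p here (none of its changes turn any other segment into p), so the proto-segment is *p.
This points to *hebapud. Verify forward in each daughter:
Nezilic: *hebapud > hebaput > hebabut  (by final devoicing, intervocalic voicing)
Orsolic: *hebapud
  hebapud → hebapuz   [unconditioned shift]
  hebapuz → hebopuz   [vowel merger]
  giving Orsolic hebopuz.
No other proto-form is consistent with every reflex, so the reconstruction is *hebapud.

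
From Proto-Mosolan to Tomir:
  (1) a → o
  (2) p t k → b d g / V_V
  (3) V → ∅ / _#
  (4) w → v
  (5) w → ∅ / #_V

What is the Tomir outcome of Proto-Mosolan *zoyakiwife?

Tomir: *zoyakiwife > zoyokiwife > zoyogiwife > zoyogiwif > zoyogivif  (by vowel merger, intervocalic voicing, apocope, unconditioned shift)

zoyogivif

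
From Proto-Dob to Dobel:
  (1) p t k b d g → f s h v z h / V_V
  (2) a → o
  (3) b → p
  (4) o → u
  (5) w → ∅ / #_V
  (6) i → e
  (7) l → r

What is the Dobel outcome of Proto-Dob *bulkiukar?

purkeuhur

Dobel: *bulkiukar > bulkiuhar > bulkiuhor > pulkiuhor > pulkiuhur > pulkeuhur > purkeuhur  (by intervocalic lenition, vowel merger, unconditioned shift, vowel merger, vowel merger, unconditioned shift)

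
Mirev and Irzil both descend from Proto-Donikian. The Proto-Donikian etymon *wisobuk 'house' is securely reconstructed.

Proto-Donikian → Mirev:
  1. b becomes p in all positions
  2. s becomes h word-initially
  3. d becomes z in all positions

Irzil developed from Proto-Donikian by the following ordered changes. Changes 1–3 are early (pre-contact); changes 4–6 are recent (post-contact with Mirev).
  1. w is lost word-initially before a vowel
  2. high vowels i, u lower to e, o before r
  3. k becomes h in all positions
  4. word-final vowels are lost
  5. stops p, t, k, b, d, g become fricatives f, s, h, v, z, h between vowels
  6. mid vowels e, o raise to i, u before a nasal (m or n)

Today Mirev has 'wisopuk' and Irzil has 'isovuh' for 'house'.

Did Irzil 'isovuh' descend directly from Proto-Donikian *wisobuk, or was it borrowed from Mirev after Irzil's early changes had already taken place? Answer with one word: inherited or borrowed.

inherited

If inherited, *wisobuk would pass through all of Irzil's changes:
Irzil: start from *wisobuk.
  rule 1 (glide loss): wisobuk → isobuk
  rule 2: no change — isobuk
  rule 3 (unconditioned shift): isobuk → isobuh
  rule 4: no change — isobuh
  rule 5 (intervocalic lenition): isobuh → isovuh
  rule 6: no change — isovuh
  ⇒ Irzil isovuh
If borrowed from Mirev 'wisopuk' after the early changes, it would undergo only the recent ones:
  rule 4 (apocope): no change (wisopuk)
  rule 5 (intervocalic lenition): wisopuk → wisofuk
  rule 6 (pre-nasal raising): no change (wisofuk)
  ⇒ as a loan: wisofuk
Irzil 'isovuh' matches the inherited outcome exactly, so it is an inherited cognate, not a loan.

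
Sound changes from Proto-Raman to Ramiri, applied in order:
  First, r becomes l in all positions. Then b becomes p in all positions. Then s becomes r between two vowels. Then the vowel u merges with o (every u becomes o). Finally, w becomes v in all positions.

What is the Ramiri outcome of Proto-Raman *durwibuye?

dolvipoye

Ramiri: *durwibuye
  durwibuye → dulwibuye   [unconditioned shift]
  dulwibuye → dulwipuye   [unconditioned shift]
  dulwipuye (rule 3 does not apply)
  dulwipuye → dolwipoye   [vowel merger]
  dolwipoye → dolvipoye   [unconditioned shift]
  giving Ramiri dolvipoye.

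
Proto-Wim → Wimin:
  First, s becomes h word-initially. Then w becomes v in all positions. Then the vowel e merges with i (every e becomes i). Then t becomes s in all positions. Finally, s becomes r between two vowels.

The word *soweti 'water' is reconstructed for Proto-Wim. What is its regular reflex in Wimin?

hoviri

Wimin: start from *soweti.
  rule 1 (debuccalisation): soweti → howeti
  rule 2 (unconditioned shift): howeti → hoveti
  rule 3 (vowel merger): hoveti → hoviti
  rule 4 (unconditioned shift): hoviti → hovisi
  rule 5 (rhotacism): hovisi → hoviri
  ⇒ Wimin hoviri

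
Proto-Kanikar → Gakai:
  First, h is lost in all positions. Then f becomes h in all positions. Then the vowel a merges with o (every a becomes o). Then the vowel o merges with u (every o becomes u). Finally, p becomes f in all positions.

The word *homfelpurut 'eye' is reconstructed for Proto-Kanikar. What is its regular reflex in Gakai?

Gakai: *homfelpurut
  homfelpurut → omfelpurut   [h-loss]
  omfelpurut → omhelpurut   [unconditioned shift]
  omhelpurut (rule 3 does not apply)
  omhelpurut → umhelpurut   [vowel merger]
  umhelpurut → umhelfurut   [unconditioned shift]
  giving Gakai umhelfurut.

umhelfurut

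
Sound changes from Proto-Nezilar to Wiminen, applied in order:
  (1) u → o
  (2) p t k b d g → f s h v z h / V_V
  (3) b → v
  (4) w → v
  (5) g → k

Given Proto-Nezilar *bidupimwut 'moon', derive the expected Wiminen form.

Wiminen: *bidupimwut
  bidupimwut → bidopimwot   [vowel merger]
  bidopimwot → bizofimwot   [intervocalic lenition]
  bizofimwot → vizofimwot   [unconditioned shift]
  vizofimwot → vizofimvot   [unconditioned shift]
  vizofimvot (rule 5 does not apply)
  giving Wiminen vizofimvot.

vizofimvot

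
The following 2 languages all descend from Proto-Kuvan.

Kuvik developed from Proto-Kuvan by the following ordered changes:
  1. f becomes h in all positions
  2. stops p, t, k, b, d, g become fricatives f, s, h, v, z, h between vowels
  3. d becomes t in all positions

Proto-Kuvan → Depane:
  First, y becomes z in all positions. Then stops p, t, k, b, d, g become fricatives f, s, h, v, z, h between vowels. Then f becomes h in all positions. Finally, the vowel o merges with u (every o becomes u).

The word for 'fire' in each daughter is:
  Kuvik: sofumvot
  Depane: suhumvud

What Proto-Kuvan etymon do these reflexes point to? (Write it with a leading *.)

Position 7: Kuvik has o, Depane has u. Kuvik preserves o here (none of its changes turn any other segment into o), so the proto-segment is *o.
Position 2: Kuvik has o, Depane has u. Kuvik preserves o here (none of its changes turn any other segment into o), so the proto-segment is *o.
Position 8: Kuvik has t, Depane has d. Depane preserves d here (none of its changes turn any other segment into d), so the proto-segment is *d.
This points to *sopumvod. Verify forward in each daughter:
Kuvik: *sopumvod > sofumvod > sofumvot  (by intervocalic lenition, unconditioned shift)
Depane: *sopumvod > sofumvod > sohumvod > suhumvud  (by intervocalic lenition, unconditioned shift, vowel merger)
Only *sopumvod yields all of Kuvik sofumvot, Depane suhumvud.

*sopumvod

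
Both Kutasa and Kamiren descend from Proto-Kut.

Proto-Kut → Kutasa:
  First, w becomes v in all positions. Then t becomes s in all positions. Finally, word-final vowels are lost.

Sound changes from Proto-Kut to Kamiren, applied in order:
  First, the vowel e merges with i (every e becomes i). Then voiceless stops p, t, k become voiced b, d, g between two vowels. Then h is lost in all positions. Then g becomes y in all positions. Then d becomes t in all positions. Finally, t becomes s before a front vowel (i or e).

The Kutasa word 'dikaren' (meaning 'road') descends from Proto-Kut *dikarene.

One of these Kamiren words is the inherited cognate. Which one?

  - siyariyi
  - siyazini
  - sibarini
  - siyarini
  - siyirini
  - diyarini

siyarini

Kamiren: *dikarene > dikarini > digarini > diyarini > tiyarini > siyarini  (by vowel merger, intervocalic voicing, unconditioned shift, unconditioned shift, palatalisation)
Only 'siyarini' matches the regular Kamiren development of *dikarene.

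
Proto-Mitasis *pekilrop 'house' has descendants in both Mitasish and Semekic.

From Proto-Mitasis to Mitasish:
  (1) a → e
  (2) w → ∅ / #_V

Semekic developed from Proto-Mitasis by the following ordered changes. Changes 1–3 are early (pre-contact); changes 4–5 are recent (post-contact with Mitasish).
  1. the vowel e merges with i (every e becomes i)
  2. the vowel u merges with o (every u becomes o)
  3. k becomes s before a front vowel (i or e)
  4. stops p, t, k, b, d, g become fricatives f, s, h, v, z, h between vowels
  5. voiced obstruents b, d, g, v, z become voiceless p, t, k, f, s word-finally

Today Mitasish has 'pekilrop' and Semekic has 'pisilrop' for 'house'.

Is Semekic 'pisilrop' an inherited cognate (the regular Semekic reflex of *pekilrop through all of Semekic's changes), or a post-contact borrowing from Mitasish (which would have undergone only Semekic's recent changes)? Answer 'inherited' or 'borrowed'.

If inherited, *pekilrop would pass through all of Semekic's changes:
Semekic: *pekilrop
  pekilrop → pikilrop   [vowel merger]
  pikilrop (rule 2 does not apply)
  pikilrop → pisilrop   [palatalisation]
  pisilrop (rule 4 does not apply)
  pisilrop (rule 5 does not apply)
  giving Semekic pisilrop.
If borrowed from Mitasish 'pekilrop' after the early changes, it would undergo only the recent ones:
  rule 4 (intervocalic lenition): pekilrop → pehilrop
  rule 5 (final devoicing): no change (pehilrop)
  ⇒ as a loan: pehilrop
Semekic 'pisilrop' matches the inherited outcome exactly, so it is an inherited cognate, not a loan.

inherited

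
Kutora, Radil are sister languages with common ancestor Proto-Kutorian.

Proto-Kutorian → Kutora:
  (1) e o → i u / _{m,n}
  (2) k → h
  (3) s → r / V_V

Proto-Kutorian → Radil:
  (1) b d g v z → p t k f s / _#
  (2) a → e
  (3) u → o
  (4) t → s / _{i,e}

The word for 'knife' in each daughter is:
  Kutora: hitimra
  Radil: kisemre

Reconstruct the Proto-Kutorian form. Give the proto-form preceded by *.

Position 1: Kutora has h, Radil has k. Taking the neighbouring segments as reconstructed: Kutora h could go back to *k or *h; Radil k can only go back to *k — the one source consistent with every daughter is *k.
Position 4: Kutora has i, Radil has e. Taking the neighbouring segments as reconstructed: Kutora i could go back to *e or *i; Radil e could go back to *a or *e — the one source consistent with every daughter is *e.
Position 3: Kutora has t, Radil has s. Kutora preserves t here (none of its changes turn any other segment into t), so the proto-segment is *t.
Verify the candidate proto-form against each daughter:
Kutora: *kitemra > kitimra > hitimra  (by pre-nasal raising, unconditioned shift)
Radil: *kitemra
  kitemra (rule 1 does not apply)
  kitemra → kitemre   [vowel merger]
  kitemre (rule 3 does not apply)
  kitemre → kisemre   [palatalisation]
  giving Radil kisemre.
Only *kitemra yields all of Kutora hitimra, Radil kisemre.

*kitemra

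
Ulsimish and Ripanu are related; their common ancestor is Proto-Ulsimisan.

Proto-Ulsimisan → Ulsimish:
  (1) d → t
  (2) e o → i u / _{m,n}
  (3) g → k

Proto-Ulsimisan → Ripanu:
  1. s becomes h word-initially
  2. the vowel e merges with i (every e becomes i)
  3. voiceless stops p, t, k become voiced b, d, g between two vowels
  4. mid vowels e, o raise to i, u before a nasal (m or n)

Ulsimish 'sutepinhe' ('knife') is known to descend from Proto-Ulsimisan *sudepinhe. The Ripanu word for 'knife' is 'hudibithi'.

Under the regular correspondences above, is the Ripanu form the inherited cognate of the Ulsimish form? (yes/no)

Derive the expected Ripanu reflex of *sudepinhe:
Ripanu: *sudepinhe > hudepinhe > hudipinhi > hudibinhi  (by debuccalisation, vowel merger, intervocalic voicing)
The regular Ripanu reflex would be 'hudibinhi', but the attested form is 'hudibithi'. The correspondence is irregular, so they are not cognates (the Ripanu form has a different source).

no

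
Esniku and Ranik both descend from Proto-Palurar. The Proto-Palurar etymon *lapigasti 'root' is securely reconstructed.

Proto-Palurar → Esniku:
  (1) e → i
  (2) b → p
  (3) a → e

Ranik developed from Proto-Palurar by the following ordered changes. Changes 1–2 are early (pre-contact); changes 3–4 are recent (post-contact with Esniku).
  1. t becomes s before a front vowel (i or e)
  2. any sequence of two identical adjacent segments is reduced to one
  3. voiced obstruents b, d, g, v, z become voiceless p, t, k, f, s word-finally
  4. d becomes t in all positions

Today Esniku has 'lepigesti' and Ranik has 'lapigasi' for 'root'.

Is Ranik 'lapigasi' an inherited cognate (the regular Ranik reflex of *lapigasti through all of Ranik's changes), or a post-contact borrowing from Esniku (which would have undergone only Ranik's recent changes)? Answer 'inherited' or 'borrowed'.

If inherited, *lapigasti would pass through all of Ranik's changes:
Ranik: *lapigasti > lapigassi > lapigasi  (by palatalisation, degemination)
If borrowed from Esniku 'lepigesti' after the early changes, it would undergo only the recent ones:
  rule 3 (final devoicing): no change (lepigesti)
  rule 4 (unconditioned shift): no change (lepigesti)
  ⇒ as a loan: lepigesti
Ranik 'lapigasi' matches the inherited outcome exactly, so it is an inherited cognate, not a loan.

inherited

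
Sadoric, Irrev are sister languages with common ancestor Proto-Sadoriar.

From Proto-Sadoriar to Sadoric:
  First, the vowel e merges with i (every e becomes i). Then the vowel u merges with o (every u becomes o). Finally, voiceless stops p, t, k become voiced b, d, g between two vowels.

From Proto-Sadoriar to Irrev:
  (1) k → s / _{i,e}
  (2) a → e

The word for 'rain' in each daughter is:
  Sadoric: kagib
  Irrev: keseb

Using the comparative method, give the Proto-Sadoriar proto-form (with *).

*kakeb

Position 4: Sadoric has i, Irrev has e. Taking the neighbouring segments as reconstructed: Sadoric i could go back to *e or *i; Irrev e can only go back to *e — the one source consistent with every daughter is *e.
Position 2: Sadoric has a, Irrev has e. Sadoric preserves a here (none of its changes turn any other segment into a), so the proto-segment is *a.
Continuing position by position gives *kakeb; check it forward:
Sadoric: start from *kakeb.
  rule 1 (vowel merger): kakeb → kakib
  rule 2: no change — kakib
  rule 3 (intervocalic voicing): kakib → kagib
  ⇒ Sadoric kagib
Irrev: *kakeb > kaseb > keseb  (by palatalisation, vowel merger)
*kakeb is the unique common source.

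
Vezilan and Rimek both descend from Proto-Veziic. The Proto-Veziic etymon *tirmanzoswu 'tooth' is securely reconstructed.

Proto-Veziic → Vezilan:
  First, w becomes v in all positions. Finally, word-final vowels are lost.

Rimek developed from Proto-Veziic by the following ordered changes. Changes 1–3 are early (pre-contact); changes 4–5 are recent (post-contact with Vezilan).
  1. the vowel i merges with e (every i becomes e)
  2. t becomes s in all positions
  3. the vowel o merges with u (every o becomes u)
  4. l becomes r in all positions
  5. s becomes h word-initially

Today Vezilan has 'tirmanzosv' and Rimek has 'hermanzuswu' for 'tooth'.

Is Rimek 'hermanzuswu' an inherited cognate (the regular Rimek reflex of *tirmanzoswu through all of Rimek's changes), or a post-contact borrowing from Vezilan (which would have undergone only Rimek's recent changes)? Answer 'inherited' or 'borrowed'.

inherited

If inherited, *tirmanzoswu would pass through all of Rimek's changes:
Rimek: *tirmanzoswu > termanzoswu > sermanzoswu > sermanzuswu > hermanzuswu  (by vowel merger, unconditioned shift, vowel merger, debuccalisation)
If borrowed from Vezilan 'tirmanzosv' after the early changes, it would undergo only the recent ones:
  rule 4 (unconditioned shift): no change (tirmanzosv)
  rule 5 (debuccalisation): no change (tirmanzosv)
  ⇒ as a loan: tirmanzosv
Rimek 'hermanzuswu' matches the inherited outcome exactly, so it is an inherited cognate, not a loan.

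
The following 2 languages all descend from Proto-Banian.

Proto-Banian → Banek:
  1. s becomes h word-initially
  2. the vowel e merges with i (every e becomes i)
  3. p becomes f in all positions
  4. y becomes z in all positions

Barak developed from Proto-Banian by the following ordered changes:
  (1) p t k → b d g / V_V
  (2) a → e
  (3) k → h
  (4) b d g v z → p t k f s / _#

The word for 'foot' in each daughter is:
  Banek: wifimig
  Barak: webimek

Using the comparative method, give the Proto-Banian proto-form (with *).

*wepimeg

Position 7: Banek has g, Barak has k. Banek preserves g here (none of its changes turn any other segment into g), so the proto-segment is *g.
Position 6: Banek has i, Barak has e. Taking the neighbouring segments as reconstructed: Banek i could go back to *e or *i; Barak e could go back to *a or *e — the one source consistent with every daughter is *e.
This points to *wepimeg. Verify forward in each daughter:
Banek: *wepimeg > wipimig > wifimig  (by vowel merger, unconditioned shift)
Barak: *wepimeg
  wepimeg → webimeg   [intervocalic voicing]
  webimeg (rule 2 does not apply)
  webimeg (rule 3 does not apply)
  webimeg → webimek   [final devoicing]
  giving Barak webimek.
*wepimeg is the unique common source.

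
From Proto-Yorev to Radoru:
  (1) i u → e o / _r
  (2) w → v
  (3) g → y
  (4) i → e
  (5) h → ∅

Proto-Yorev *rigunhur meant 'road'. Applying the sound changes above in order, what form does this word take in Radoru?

reyunor

Radoru: start from *rigunhur.
  rule 1 (pre-rhotic lowering): rigunhur → rigunhor
  rule 2: no change — rigunhor
  rule 3 (unconditioned shift): rigunhor → riyunhor
  rule 4 (vowel merger): riyunhor → reyunhor
  rule 5 (h-loss): reyunhor → reyunor
  ⇒ Radoru reyunor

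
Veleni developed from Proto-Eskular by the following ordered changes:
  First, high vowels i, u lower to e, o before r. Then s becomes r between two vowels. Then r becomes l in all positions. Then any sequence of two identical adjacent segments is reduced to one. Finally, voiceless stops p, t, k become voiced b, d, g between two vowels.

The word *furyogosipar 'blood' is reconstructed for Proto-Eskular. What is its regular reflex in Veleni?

Veleni: *furyogosipar
  furyogosipar → foryogosipar   [pre-rhotic lowering]
  foryogosipar → foryogoripar   [rhotacism]
  foryogoripar → folyogolipal   [unconditioned shift]
  folyogolipal (rule 4 does not apply)
  folyogolipal → folyogolibal   [intervocalic voicing]
  giving Veleni folyogolibal.

folyogolibal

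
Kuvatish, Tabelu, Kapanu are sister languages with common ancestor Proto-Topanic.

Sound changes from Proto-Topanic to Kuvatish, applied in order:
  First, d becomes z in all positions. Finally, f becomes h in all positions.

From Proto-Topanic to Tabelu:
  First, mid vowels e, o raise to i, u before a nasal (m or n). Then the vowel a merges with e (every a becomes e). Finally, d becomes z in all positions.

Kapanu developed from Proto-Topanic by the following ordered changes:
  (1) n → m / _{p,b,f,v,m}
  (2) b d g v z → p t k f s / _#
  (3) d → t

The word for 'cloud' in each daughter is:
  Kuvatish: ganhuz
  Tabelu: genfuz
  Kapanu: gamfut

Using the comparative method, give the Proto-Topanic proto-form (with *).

Position 3: Kuvatish has n, Tabelu has n, Kapanu has m. Kuvatish preserves n here (none of its changes turn any other segment into n), so the proto-segment is *n.
Position 2: Kuvatish has a, Tabelu has e, Kapanu has a. Kuvatish preserves a here (none of its changes turn any other segment into a), so the proto-segment is *a.
Position 4: Kuvatish has h, Tabelu has f, Kapanu has f. Tabelu preserves f here (none of its changes turn any other segment into f), so the proto-segment is *f.
This points to *ganfud. Verify forward in each daughter:
Kuvatish: *ganfud > ganfuz > ganhuz  (by unconditioned shift, unconditioned shift)
Tabelu: start from *ganfud.
  rule 1: no change — ganfud
  rule 2 (vowel merger): ganfud → genfud
  rule 3 (unconditioned shift): genfud → genfuz
  ⇒ Tabelu genfuz
Kapanu: start from *ganfud.
  rule 1 (nasal place assimilation): ganfud → gamfud
  rule 2 (final devoicing): gamfud → gamfut
  rule 3: no change — gamfut
  ⇒ Kapanu gamfut
No other proto-form is consistent with every reflex, so the reconstruction is *ganfud.

*ganfud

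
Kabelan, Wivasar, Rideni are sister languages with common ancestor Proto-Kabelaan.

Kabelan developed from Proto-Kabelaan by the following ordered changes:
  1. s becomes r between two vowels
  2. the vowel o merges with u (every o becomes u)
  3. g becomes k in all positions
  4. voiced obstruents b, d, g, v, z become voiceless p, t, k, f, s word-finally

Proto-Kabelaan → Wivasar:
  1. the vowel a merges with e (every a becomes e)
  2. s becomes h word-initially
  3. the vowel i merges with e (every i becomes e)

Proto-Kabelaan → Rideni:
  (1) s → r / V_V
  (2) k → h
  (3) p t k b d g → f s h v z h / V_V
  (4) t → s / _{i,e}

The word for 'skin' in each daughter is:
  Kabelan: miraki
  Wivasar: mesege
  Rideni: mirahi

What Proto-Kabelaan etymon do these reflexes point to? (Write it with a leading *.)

Position 2: Kabelan has i, Wivasar has e, Rideni has i. Kabelan preserves i here (none of its changes turn any other segment into i), so the proto-segment is *i.
Position 5: Kabelan has k, Wivasar has g, Rideni has h. Wivasar preserves g here (none of its changes turn any other segment into g), so the proto-segment is *g.
Continuing position by position gives *misagi; check it forward:
Kabelan: *misagi
  misagi → miragi   [rhotacism]
  miragi (rule 2 does not apply)
  miragi → miraki   [unconditioned shift]
  miraki (rule 4 does not apply)
  giving Kabelan miraki.
Wivasar: *misagi > misegi > mesege  (by vowel merger, vowel merger)
Rideni: *misagi > miragi > mirahi  (by rhotacism, intervocalic lenition)
No other proto-form is consistent with every reflex, so the reconstruction is *misagi.

*misagi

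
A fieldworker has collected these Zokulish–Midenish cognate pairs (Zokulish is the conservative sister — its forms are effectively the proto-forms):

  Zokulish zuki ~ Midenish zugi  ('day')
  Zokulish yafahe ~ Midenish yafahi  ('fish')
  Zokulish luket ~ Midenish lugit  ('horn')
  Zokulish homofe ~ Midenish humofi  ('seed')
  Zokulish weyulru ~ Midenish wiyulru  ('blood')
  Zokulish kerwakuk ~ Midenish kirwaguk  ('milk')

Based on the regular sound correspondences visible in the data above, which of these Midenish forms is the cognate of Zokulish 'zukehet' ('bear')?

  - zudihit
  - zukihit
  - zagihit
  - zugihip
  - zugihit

luket ~ lugit — Zokulish k corresponds to Midenish g between vowels (before a front vowel).
luket ~ lugit, weyulru ~ wiyulru — Zokulish e corresponds to Midenish i after a consonant, before a consonant other than r, m, n, p, b, f, v.
Applying these to Zokulish 'zukehet':
  zukehet → zugehet   (k→g between vowels (before a front vowel))
  zugehet → zugihet   (e→i after a consonant, before a consonant other than r, m, n, p, b, f, v)
  zugihet → zugihit   (e→i after a consonant, before a consonant other than r, m, n, p, b, f, v)
So the Midenish cognate is 'zugihit'.

zugihit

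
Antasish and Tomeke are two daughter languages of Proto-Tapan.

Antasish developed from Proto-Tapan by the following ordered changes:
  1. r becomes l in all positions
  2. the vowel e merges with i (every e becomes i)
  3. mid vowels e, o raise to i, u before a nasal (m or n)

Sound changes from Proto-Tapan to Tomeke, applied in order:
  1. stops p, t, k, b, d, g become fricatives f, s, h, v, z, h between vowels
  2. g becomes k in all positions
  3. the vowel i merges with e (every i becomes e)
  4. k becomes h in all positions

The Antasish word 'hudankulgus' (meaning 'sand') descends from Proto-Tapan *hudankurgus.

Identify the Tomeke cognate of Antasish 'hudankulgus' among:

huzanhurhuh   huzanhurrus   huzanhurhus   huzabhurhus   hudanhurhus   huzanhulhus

huzanhurhus

Tomeke: *hudankurgus
  hudankurgus → huzankurgus   [intervocalic lenition]
  huzankurgus → huzankurkus   [unconditioned shift]
  huzankurkus (rule 3 does not apply)
  huzankurkus → huzanhurhus   [unconditioned shift]
  giving Tomeke huzanhurhus.
The other candidates each miss or misapply at least one Tomeke change.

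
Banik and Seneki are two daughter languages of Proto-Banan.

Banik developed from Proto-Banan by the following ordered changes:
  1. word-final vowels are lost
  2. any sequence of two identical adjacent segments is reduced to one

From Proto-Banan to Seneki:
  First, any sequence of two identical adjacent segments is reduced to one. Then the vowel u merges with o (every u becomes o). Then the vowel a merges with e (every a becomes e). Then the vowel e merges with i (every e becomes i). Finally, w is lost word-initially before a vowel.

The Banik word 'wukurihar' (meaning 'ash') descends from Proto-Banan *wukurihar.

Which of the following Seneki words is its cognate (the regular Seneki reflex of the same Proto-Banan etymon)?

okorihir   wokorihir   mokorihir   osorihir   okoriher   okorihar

okorihir

Seneki: start from *wukurihar.
  rule 1: no change — wukurihar
  rule 2 (vowel merger): wukurihar → wokorihar
  rule 3 (vowel merger): wokorihar → wokoriher
  rule 4 (vowel merger): wokoriher → wokorihir
  rule 5 (glide loss): wokorihir → okorihir
  ⇒ Seneki okorihir
Only 'okorihir' matches the regular Seneki development of *wukurihar.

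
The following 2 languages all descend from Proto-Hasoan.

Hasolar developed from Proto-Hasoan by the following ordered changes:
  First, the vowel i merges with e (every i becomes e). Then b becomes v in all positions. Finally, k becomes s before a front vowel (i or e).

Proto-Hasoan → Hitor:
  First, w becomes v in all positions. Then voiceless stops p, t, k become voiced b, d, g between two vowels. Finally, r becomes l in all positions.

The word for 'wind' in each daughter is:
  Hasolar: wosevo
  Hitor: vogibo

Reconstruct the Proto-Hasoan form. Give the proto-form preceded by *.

*wokibo

Position 1: Hasolar has w, Hitor has v. Hasolar preserves w here (none of its changes turn any other segment into w), so the proto-segment is *w.
Position 4: Hasolar has e, Hitor has i. Hitor preserves i here (none of its changes turn any other segment into i), so the proto-segment is *i.
This points to *wokibo. Verify forward in each daughter:
Hasolar: *wokibo > wokebo > wokevo > wosevo  (by vowel merger, unconditioned shift, palatalisation)
Hitor: *wokibo > vokibo > vogibo  (by unconditioned shift, intervocalic voicing)
Only *wokibo yields all of Hasolar wosevo, Hitor vogibo.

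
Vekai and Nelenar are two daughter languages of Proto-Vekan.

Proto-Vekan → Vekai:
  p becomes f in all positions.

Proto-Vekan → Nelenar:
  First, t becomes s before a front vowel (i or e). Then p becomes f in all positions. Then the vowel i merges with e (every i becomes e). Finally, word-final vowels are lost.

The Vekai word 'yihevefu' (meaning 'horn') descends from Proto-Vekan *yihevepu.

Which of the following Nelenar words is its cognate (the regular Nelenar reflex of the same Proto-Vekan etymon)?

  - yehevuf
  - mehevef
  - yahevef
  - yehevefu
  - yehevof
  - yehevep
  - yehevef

yehevef

Nelenar: *yihevepu
  yihevepu (rule 1 does not apply)
  yihevepu → yihevefu   [unconditioned shift]
  yihevefu → yehevefu   [vowel merger]
  yehevefu → yehevef   [apocope]
  giving Nelenar yehevef.
Only 'yehevef' matches the regular Nelenar development of *yihevepu.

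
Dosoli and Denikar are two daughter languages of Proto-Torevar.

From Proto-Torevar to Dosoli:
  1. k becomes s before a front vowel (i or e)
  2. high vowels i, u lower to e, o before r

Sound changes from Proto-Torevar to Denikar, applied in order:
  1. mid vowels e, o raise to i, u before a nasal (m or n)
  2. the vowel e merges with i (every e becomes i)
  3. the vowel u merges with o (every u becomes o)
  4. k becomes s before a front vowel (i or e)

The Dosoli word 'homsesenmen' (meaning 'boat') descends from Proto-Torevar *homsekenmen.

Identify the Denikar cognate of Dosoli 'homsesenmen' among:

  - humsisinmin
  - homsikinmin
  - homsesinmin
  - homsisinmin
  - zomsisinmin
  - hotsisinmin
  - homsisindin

Denikar: *homsekenmen
  homsekenmen → humsekinmin   [pre-nasal raising]
  humsekinmin → humsikinmin   [vowel merger]
  humsikinmin → homsikinmin   [vowel merger]
  homsikinmin → homsisinmin   [palatalisation]
  giving Denikar homsisinmin.
Only 'homsisinmin' matches the regular Denikar development of *homsekenmen.

homsisinmin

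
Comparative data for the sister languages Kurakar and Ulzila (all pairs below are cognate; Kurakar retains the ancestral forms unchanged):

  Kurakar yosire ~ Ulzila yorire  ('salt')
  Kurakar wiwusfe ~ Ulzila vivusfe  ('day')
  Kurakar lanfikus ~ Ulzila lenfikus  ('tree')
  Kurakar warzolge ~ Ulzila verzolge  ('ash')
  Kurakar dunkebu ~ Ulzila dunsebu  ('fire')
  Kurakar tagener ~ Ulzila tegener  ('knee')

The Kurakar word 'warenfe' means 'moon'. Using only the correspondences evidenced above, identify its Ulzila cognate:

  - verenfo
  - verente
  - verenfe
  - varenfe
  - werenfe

warzolge ~ verzolge — Kurakar w corresponds to Ulzila v word-initially before a back vowel.
warzolge ~ verzolge — Kurakar a corresponds to Ulzila e after a consonant, before r.
Applying these to Kurakar 'warenfe':
  warenfe → varenfe   (w→v word-initially before a back vowel)
  varenfe → verenfe   (a→e after a consonant, before r)
So the Ulzila cognate is 'verenfe'.

verenfe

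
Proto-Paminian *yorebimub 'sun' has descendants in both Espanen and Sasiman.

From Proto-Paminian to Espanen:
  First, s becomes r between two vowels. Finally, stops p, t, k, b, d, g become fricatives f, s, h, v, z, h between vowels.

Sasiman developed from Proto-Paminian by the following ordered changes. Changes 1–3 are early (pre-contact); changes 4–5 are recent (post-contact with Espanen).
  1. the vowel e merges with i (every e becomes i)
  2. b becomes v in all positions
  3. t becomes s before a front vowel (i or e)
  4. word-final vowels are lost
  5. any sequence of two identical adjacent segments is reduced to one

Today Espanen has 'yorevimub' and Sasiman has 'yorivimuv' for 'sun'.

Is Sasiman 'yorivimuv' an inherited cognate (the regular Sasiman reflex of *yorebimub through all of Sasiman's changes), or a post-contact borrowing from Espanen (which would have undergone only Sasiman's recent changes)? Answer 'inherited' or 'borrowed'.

If inherited, *yorebimub would pass through all of Sasiman's changes:
Sasiman: *yorebimub > yoribimub > yorivimuv  (by vowel merger, unconditioned shift)
If borrowed from Espanen 'yorevimub' after the early changes, it would undergo only the recent ones:
  rule 4 (apocope): no change (yorevimub)
  rule 5 (degemination): no change (yorevimub)
  ⇒ as a loan: yorevimub
Sasiman 'yorivimuv' matches the inherited outcome exactly, so it is an inherited cognate, not a loan.

inherited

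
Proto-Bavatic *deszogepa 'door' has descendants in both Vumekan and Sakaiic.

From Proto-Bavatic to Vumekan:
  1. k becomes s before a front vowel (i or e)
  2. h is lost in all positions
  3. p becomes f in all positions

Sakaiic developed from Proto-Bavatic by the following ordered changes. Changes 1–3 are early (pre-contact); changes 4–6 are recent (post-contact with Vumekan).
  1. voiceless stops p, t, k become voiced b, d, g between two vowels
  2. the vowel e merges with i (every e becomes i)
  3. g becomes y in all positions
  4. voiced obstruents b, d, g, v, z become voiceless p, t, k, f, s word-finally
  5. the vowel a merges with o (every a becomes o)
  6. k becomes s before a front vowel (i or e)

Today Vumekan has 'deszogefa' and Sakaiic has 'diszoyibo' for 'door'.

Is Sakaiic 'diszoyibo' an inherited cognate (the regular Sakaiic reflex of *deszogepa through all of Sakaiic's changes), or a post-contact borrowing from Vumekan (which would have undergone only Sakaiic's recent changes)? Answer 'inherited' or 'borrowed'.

If inherited, *deszogepa would pass through all of Sakaiic's changes:
Sakaiic: start from *deszogepa.
  rule 1 (intervocalic voicing): deszogepa → deszogeba
  rule 2 (vowel merger): deszogeba → diszogiba
  rule 3 (unconditioned shift): diszogiba → diszoyiba
  rule 4: no change — diszoyiba
  rule 5 (vowel merger): diszoyiba → diszoyibo
  rule 6: no change — diszoyibo
  ⇒ Sakaiic diszoyibo
If borrowed from Vumekan 'deszogefa' after the early changes, it would undergo only the recent ones:
  rule 4 (final devoicing): no change (deszogefa)
  rule 5 (vowel merger): deszogefa → deszogefo
  rule 6 (palatalisation): no change (deszogefo)
  ⇒ as a loan: deszogefo
Sakaiic 'diszoyibo' matches the inherited outcome exactly, so it is an inherited cognate, not a loan.

inherited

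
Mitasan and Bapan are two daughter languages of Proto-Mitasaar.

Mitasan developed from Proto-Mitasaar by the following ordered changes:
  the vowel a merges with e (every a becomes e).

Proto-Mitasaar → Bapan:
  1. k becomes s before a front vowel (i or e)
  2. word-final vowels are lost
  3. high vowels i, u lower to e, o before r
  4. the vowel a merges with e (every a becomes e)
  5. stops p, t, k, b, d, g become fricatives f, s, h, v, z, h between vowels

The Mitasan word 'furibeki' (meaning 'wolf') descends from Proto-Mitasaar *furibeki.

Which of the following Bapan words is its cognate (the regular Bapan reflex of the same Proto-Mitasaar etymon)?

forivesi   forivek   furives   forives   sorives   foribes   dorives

Bapan: *furibeki > furibesi > furibes > foribes > forives  (by palatalisation, apocope, pre-rhotic lowering, intervocalic lenition)

forives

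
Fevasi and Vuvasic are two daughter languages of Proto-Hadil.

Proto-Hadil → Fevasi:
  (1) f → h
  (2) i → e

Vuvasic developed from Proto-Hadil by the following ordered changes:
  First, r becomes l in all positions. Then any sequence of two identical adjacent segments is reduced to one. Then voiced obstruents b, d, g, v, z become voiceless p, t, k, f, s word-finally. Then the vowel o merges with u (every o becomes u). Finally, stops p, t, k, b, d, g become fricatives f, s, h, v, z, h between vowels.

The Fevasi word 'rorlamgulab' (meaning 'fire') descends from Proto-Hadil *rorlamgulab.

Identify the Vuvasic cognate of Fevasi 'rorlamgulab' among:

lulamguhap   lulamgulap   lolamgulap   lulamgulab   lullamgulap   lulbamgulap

Vuvasic: *rorlamgulab > lollamgulab > lolamgulab > lolamgulap > lulamgulap  (by unconditioned shift, degemination, final devoicing, vowel merger)
The other candidates each miss or misapply at least one Vuvasic change.

lulamgulap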